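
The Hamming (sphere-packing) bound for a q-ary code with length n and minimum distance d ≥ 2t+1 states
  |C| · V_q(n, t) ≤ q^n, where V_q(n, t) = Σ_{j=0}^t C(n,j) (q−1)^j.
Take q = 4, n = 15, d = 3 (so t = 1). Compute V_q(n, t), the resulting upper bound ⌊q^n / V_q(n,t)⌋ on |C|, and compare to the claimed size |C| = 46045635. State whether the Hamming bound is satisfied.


V_q(n, t) = 46, q^n = 1073741824, Hamming bound = 23342213, |C| = 46045635 > bound (violated).

Step 1: Compute V_q(n, t) = Σ_{j=0}^1 C(n, j) (q−1)^j.
  j = 0: C(15,0)·(3)^0 = 1·1 = 1.
  j = 1: C(15,1)·(3)^1 = 15·3 = 45.
  V_q(n, t) = 1 + 45 = 46.
Step 2: q^n = 4^15 = 1073741824.
Step 3: Hamming bound ⌊q^n / V_q(n,t)⌋ = ⌊1073741824/46⌋ = 23342213.
Step 4: Compare |C| = 46045635 to 23342213: violated.
The claimed |C| lies above the Hamming bound, so no 4-ary code of length 15 with d ≥ 3 can have 46045635 codewords.


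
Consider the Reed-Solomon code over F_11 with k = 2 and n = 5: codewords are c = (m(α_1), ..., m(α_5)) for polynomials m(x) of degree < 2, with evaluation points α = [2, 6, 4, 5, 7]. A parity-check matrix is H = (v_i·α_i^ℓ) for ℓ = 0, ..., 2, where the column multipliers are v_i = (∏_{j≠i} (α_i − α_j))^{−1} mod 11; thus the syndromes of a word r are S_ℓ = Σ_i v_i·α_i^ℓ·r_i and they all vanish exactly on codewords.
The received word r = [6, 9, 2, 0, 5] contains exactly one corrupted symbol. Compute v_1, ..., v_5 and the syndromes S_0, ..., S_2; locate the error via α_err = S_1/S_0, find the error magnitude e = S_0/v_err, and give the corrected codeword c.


S = (8, 1, 7), error at position 5, error magnitude e = 9, c = [6, 9, 2, 0, 7].

Step 1: column multipliers v_i = (∏_{j≠i}(α_i − α_j))^{−1} mod 11.
  i = 1 (α = 2): (2−6)(2−4)(2−5)(2−7) = (−4)·(−2)·(−3)·(−5) = 120 ≡ 10, so v_1 = 10^{−1} = 10 (mod 11).
  i = 2 (α = 6): (6−2)(6−4)(6−5)(6−7) = 4·2·1·(−1) = −8 ≡ 3, so v_2 = 3^{−1} = 4 (mod 11).
  i = 3 (α = 4): (4−2)(4−6)(4−5)(4−7) = 2·(−2)·(−1)·(−3) = −12 ≡ 10, so v_3 = 10^{−1} = 10 (mod 11).
  i = 4 (α = 5): (5−2)(5−6)(5−4)(5−7) = 3·(−1)·1·(−2) = 6 ≡ 6, so v_4 = 6^{−1} = 2 (mod 11).
  i = 5 (α = 7): (7−2)(7−6)(7−4)(7−5) = 5·1·3·2 = 30 ≡ 8, so v_5 = 8^{−1} = 7 (mod 11).
  v = [10, 4, 10, 2, 7].
Step 2: syndromes of r = [6, 9, 2, 0, 5] (all sums mod 11).
  S_0 = Σ v_i r_i = 10·6 + 4·9 + 10·2 + 2·0 + 7·5 = 151 ≡ 8.
  S_1 = Σ v_i α_i r_i = 10·2·6 + 4·6·9 + 10·4·2 + 2·5·0 + 7·7·5 = 661 ≡ 1.
  α_i^2 mod 11 = [4, 3, 5, 3, 5].
  S_2 = Σ v_i α_i^2 r_i = 10·4·6 + 4·3·9 + 10·5·2 + 2·3·0 + 7·5·5 = 623 ≡ 7.
  S = (8, 1, 7) ≠ 0, so r is not a codeword (an error is present).
Step 3: locate the error. For a single error e at position i, S_ℓ = v_i·e·α_i^ℓ, so α_err = S_1/S_0.
  S_0^{−1} = 8^{−1} = 7 (mod 11), so α_err = 1·7 = 7 ≡ 7 = α_5. Error position i = 5.
  Consistency check: S_2/S_1 = 7·1 = 7 ≡ 7 = α_err ✓ (single-error assumption holds).
Step 4: error magnitude e = S_0/v_5 = S_0·∏_{j≠5}(α_5 − α_j) = 8·8 = 64 ≡ 9 (mod 11).
Step 5: correct position 5: c_5 = r_5 − e = 5 − 9 ≡ 7 (mod 11). Hence c = [6, 9, 2, 0, 7].
  Check: interpolating c through the α_i gives m(x) = 10 + 9·x (degree < 2) with m(α_i) = c_i for every i, so c is indeed a codeword.


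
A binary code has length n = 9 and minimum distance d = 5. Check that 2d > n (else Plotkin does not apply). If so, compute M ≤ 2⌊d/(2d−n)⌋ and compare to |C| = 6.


Plotkin bound M ≤ 10; given |C| = 6 ≤ bound (satisfied).

Check applicability: 2d = 10, n = 9.
2d − n = 1 > 0, so Plotkin applies.
Compute d/(2d−n) = 5/1 ≈ 5.0000.
⌊d/(2d−n)⌋ = 5.
Plotkin bound: M ≤ 2·5 = 10.
Given |C| = 6, check: satisfied.
This |C| is below the Plotkin bound.


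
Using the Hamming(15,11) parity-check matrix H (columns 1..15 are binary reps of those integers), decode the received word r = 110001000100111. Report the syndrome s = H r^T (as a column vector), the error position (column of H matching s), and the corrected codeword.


s = (0, 0, 1, 1)^T, error position = 3, corrected codeword c = 111001000100111

Compute s = H r^T mod 2 one row at a time:
  s_1 = 0 + 0 + 1 + 0 + 0 + 1 + 1 + 1 = 4 ≡ 0 (mod 2).
  s_2 = 0 + 0 + 1 + 0 + 0 + 1 + 1 + 1 = 4 ≡ 0 (mod 2).
  s_3 = 1 + 0 + 1 + 0 + 1 + 0 + 1 + 1 = 5 ≡ 1 (mod 2).
  s_4 = 1 + 0 + 0 + 0 + 0 + 0 + 1 + 1 = 3 ≡ 1 (mod 2).
s = (0, 0, 1, 1)^T — this equals column 3 of H (binary 0011), so error is at position 3.
Correct: flip bit 3 of r = 110001000100111 to get c = 111001000100111.


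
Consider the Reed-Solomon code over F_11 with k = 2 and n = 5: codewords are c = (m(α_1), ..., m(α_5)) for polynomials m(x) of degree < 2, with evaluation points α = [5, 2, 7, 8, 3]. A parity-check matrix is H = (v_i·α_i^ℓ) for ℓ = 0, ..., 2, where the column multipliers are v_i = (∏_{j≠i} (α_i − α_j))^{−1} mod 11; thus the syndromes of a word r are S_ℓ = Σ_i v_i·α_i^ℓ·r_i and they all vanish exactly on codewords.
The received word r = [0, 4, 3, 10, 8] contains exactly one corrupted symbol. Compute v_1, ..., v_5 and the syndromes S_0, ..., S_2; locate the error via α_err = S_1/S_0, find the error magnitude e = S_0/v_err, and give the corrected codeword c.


S = (7, 3, 6), error at position 2, error magnitude e = 3, c = [0, 1, 3, 10, 8].

Step 1: column multipliers v_i = (∏_{j≠i}(α_i − α_j))^{−1} mod 11.
  i = 1 (α = 5): (5−2)(5−7)(5−8)(5−3) = 3·(−2)·(−3)·2 = 36 ≡ 3, so v_1 = 3^{−1} = 4 (mod 11).
  i = 2 (α = 2): (2−5)(2−7)(2−8)(2−3) = (−3)·(−5)·(−6)·(−1) = 90 ≡ 2, so v_2 = 2^{−1} = 6 (mod 11).
  i = 3 (α = 7): (7−5)(7−2)(7−8)(7−3) = 2·5·(−1)·4 = −40 ≡ 4, so v_3 = 4^{−1} = 3 (mod 11).
  i = 4 (α = 8): (8−5)(8−2)(8−7)(8−3) = 3·6·1·5 = 90 ≡ 2, so v_4 = 2^{−1} = 6 (mod 11).
  i = 5 (α = 3): (3−5)(3−2)(3−7)(3−8) = (−2)·1·(−4)·(−5) = −40 ≡ 4, so v_5 = 4^{−1} = 3 (mod 11).
  v = [4, 6, 3, 6, 3].
Step 2: syndromes of r = [0, 4, 3, 10, 8] (all sums mod 11).
  S_0 = Σ v_i r_i = 4·0 + 6·4 + 3·3 + 6·10 + 3·8 = 117 ≡ 7.
  S_1 = Σ v_i α_i r_i = 4·5·0 + 6·2·4 + 3·7·3 + 6·8·10 + 3·3·8 = 663 ≡ 3.
  α_i^2 mod 11 = [3, 4, 5, 9, 9].
  S_2 = Σ v_i α_i^2 r_i = 4·3·0 + 6·4·4 + 3·5·3 + 6·9·10 + 3·9·8 = 897 ≡ 6.
  S = (7, 3, 6) ≠ 0, so r is not a codeword (an error is present).
Step 3: locate the error. For a single error e at position i, S_ℓ = v_i·e·α_i^ℓ, so α_err = S_1/S_0.
  S_0^{−1} = 7^{−1} = 8 (mod 11), so α_err = 3·8 = 24 ≡ 2 = α_2. Error position i = 2.
  Consistency check: S_2/S_1 = 6·4 = 24 ≡ 2 = α_err ✓ (single-error assumption holds).
Step 4: error magnitude e = S_0/v_2 = S_0·∏_{j≠2}(α_2 − α_j) = 7·2 = 14 ≡ 3 (mod 11).
Step 5: correct position 2: c_2 = r_2 − e = 4 − 3 ≡ 1 (mod 11). Hence c = [0, 1, 3, 10, 8].
  Check: interpolating c through the α_i gives m(x) = 9 + 7·x (degree < 2) with m(α_i) = c_i for every i, so c is indeed a codeword.


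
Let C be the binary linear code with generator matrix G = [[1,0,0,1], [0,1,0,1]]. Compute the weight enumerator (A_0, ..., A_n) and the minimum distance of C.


Weight distribution: A_0 = 1, A_2 = 3. Minimum distance d = 2.

Enumerate all 2^2 = 4 messages m ∈ F_2^2.
For each, compute codeword c = mG in F_2^4, then tally its weight.
  m = 00 → c = 0000, weight = 0.
  m = 10 → c = 1001, weight = 2.
  m = 01 → c = 0101, weight = 2.
  m = 11 → c = 1100, weight = 2.
Tally weights:
  weight 0: 1 codewords.
  weight 2: 3 codewords.
Minimum distance d = smallest w > 0 with A_w > 0 = 2.
Sanity: Σ A_w = 4 = 2^2 = 4 ✓.


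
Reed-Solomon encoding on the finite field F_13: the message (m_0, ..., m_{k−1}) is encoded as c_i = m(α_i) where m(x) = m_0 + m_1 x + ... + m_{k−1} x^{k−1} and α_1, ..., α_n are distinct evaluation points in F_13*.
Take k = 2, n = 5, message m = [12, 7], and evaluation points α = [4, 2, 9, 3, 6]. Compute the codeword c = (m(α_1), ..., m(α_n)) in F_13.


c = [1, 0, 10, 7, 2]

Message polynomial: m(x) = 12 + 7·x (mod 13).
For each evaluation point α_i, compute m(α_i) mod 13:
  α_1 = 4: Horner steps 7 → 1, so m(4) = 1.
  α_2 = 2: Horner steps 7 → 0, so m(2) = 0.
  α_3 = 9: Horner steps 7 → 10, so m(9) = 10.
  α_4 = 3: Horner steps 7 → 7, so m(3) = 7.
  α_5 = 6: Horner steps 7 → 2, so m(6) = 2.
Codeword c = [1, 0, 10, 7, 2] ∈ F_13^5.


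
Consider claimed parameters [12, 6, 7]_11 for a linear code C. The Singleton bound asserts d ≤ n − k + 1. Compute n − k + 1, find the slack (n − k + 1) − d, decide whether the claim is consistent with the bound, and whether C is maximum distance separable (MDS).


Singleton RHS = n − k + 1 = 7, slack = 0, bound satisfied, MDS.

Singleton bound: d ≤ n − k + 1.
Here n = 12, k = 6, so n − k + 1 = 7.
Given d = 7, check d ≤ 7: YES.
Slack = (n − k + 1) − d = 0.
The code is MDS (slack = 0).
Description: the claimed parameters are [12, 6, 7]_11; such a code would be MDS (meets Singleton bound).


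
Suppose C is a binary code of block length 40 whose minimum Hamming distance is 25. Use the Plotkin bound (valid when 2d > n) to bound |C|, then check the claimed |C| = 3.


Plotkin bound M ≤ 4; given |C| = 3 ≤ bound (satisfied).

Check applicability: 2d = 50, n = 40.
2d − n = 10 > 0, so Plotkin applies.
Compute d/(2d−n) = 25/10 ≈ 2.5000.
⌊d/(2d−n)⌋ = 2.
Plotkin bound: M ≤ 2·2 = 4.
Given |C| = 3, check: satisfied.
This |C| is below the Plotkin bound.


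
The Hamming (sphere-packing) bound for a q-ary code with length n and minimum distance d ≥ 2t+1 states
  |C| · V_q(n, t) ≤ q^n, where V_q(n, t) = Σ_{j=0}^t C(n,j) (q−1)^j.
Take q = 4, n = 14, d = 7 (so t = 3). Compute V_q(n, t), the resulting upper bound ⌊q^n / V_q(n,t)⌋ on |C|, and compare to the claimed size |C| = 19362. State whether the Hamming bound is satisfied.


V_q(n, t) = 10690, q^n = 268435456, Hamming bound = 25110, |C| = 19362 ≤ bound (satisfied).

Step 1: Compute V_q(n, t) = Σ_{j=0}^3 C(n, j) (q−1)^j.
  j = 0: C(14,0)·(3)^0 = 1·1 = 1.
  j = 1: C(14,1)·(3)^1 = 14·3 = 42.
  j = 2: C(14,2)·(3)^2 = 91·9 = 819.
  j = 3: C(14,3)·(3)^3 = 364·27 = 9828.
  V_q(n, t) = 1 + 42 + 819 + 9828 = 10690.
Step 2: q^n = 4^14 = 268435456.
Step 3: Hamming bound ⌊q^n / V_q(n,t)⌋ = ⌊268435456/10690⌋ = 25110.
Step 4: Compare |C| = 19362 to 25110: satisfied.
The claimed |C| lies below the Hamming bound.


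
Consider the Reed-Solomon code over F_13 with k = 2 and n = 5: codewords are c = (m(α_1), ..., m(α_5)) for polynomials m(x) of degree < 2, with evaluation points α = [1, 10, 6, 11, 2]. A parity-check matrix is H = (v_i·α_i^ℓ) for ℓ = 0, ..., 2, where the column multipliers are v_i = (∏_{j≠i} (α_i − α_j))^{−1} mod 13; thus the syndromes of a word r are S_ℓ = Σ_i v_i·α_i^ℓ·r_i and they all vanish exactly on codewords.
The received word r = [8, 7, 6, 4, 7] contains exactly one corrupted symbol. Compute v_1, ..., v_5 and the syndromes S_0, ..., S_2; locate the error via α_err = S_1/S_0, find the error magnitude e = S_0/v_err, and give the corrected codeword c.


S = (12, 11, 9), error at position 5, error magnitude e = 2, c = [8, 7, 6, 4, 5].

Step 1: column multipliers v_i = (∏_{j≠i}(α_i − α_j))^{−1} mod 13.
  i = 1 (α = 1): (1−10)(1−6)(1−11)(1−2) = (−9)·(−5)·(−10)·(−1) = 450 ≡ 8, so v_1 = 8^{−1} = 5 (mod 13).
  i = 2 (α = 10): (10−1)(10−6)(10−11)(10−2) = 9·4·(−1)·8 = −288 ≡ 11, so v_2 = 11^{−1} = 6 (mod 13).
  i = 3 (α = 6): (6−1)(6−10)(6−11)(6−2) = 5·(−4)·(−5)·4 = 400 ≡ 10, so v_3 = 10^{−1} = 4 (mod 13).
  i = 4 (α = 11): (11−1)(11−10)(11−6)(11−2) = 10·1·5·9 = 450 ≡ 8, so v_4 = 8^{−1} = 5 (mod 13).
  i = 5 (α = 2): (2−1)(2−10)(2−6)(2−11) = 1·(−8)·(−4)·(−9) = −288 ≡ 11, so v_5 = 11^{−1} = 6 (mod 13).
  v = [5, 6, 4, 5, 6].
Step 2: syndromes of r = [8, 7, 6, 4, 7] (all sums mod 13).
  S_0 = Σ v_i r_i = 5·8 + 6·7 + 4·6 + 5·4 + 6·7 = 168 ≡ 12.
  S_1 = Σ v_i α_i r_i = 5·1·8 + 6·10·7 + 4·6·6 + 5·11·4 + 6·2·7 = 908 ≡ 11.
  α_i^2 mod 13 = [1, 9, 10, 4, 4].
  S_2 = Σ v_i α_i^2 r_i = 5·1·8 + 6·9·7 + 4·10·6 + 5·4·4 + 6·4·7 = 906 ≡ 9.
  S = (12, 11, 9) ≠ 0, so r is not a codeword (an error is present).
Step 3: locate the error. For a single error e at position i, S_ℓ = v_i·e·α_i^ℓ, so α_err = S_1/S_0.
  S_0^{−1} = 12^{−1} = 12 (mod 13), so α_err = 11·12 = 132 ≡ 2 = α_5. Error position i = 5.
  Consistency check: S_2/S_1 = 9·6 = 54 ≡ 2 = α_err ✓ (single-error assumption holds).
Step 4: error magnitude e = S_0/v_5 = S_0·∏_{j≠5}(α_5 − α_j) = 12·11 = 132 ≡ 2 (mod 13).
Step 5: correct position 5: c_5 = r_5 − e = 7 − 2 ≡ 5 (mod 13). Hence c = [8, 7, 6, 4, 5].
  Check: interpolating c through the α_i gives m(x) = 11 + 10·x (degree < 2) with m(α_i) = c_i for every i, so c is indeed a codeword.


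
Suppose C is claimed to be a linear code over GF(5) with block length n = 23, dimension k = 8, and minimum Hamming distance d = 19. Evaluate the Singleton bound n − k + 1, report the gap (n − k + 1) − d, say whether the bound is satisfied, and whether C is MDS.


Singleton RHS = n − k + 1 = 16, slack = -3, bound violated (no such code; not MDS).

Singleton bound: d ≤ n − k + 1.
Here n = 23, k = 8, so n − k + 1 = 16.
Given d = 19, check d ≤ 16: NO.
Slack = (n − k + 1) − d = -3.
The slack is negative: d = 19 exceeds n − k + 1 = 16 by 3, so the Singleton bound is violated and no linear [23, 8, 19]_5 code can exist. In particular it is not MDS (MDS requires d = n − k + 1 exactly).
Description: the claimed parameters are [23, 8, 19]_5; such a code would be impossible (violates the Singleton bound).


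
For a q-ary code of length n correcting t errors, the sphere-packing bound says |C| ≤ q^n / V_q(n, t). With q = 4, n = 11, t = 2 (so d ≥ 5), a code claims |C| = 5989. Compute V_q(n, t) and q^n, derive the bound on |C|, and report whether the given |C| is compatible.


V_q(n, t) = 529, q^n = 4194304, Hamming bound = 7928, |C| = 5989 ≤ bound (satisfied).

Step 1: Compute V_q(n, t) = Σ_{j=0}^2 C(n, j) (q−1)^j.
  j = 0: C(11,0)·(3)^0 = 1·1 = 1.
  j = 1: C(11,1)·(3)^1 = 11·3 = 33.
  j = 2: C(11,2)·(3)^2 = 55·9 = 495.
  V_q(n, t) = 1 + 33 + 495 = 529.
Step 2: q^n = 4^11 = 4194304.
Step 3: Hamming bound ⌊q^n / V_q(n,t)⌋ = ⌊4194304/529⌋ = 7928.
Step 4: Compare |C| = 5989 to 7928: satisfied.
The claimed |C| lies below the Hamming bound.


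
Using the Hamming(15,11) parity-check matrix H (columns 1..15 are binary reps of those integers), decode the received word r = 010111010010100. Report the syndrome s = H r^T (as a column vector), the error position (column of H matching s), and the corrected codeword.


s = (1, 0, 1, 1)^T, error position = 11, corrected codeword c = 010111010000100

Compute s = H r^T mod 2 one row at a time:
  s_1 = 1 + 0 + 0 + 1 + 0 + 1 + 0 + 0 = 3 ≡ 1 (mod 2).
  s_2 = 1 + 1 + 1 + 0 + 0 + 1 + 0 + 0 = 4 ≡ 0 (mod 2).
  s_3 = 1 + 0 + 1 + 0 + 0 + 1 + 0 + 0 = 3 ≡ 1 (mod 2).
  s_4 = 0 + 0 + 1 + 0 + 0 + 1 + 1 + 0 = 3 ≡ 1 (mod 2).
s = (1, 0, 1, 1)^T — this equals column 11 of H (binary 1011), so error is at position 11.
Correct: flip bit 11 of r = 010111010010100 to get c = 010111010000100.


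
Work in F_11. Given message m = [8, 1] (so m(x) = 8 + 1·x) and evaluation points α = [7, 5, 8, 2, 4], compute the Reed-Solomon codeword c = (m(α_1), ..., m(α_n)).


c = [4, 2, 5, 10, 1]

Message polynomial: m(x) = 8 + 1·x (mod 11).
For each evaluation point α_i, compute m(α_i) mod 11:
  α_1 = 7: Horner steps 1 → 4, so m(7) = 4.
  α_2 = 5: Horner steps 1 → 2, so m(5) = 2.
  α_3 = 8: Horner steps 1 → 5, so m(8) = 5.
  α_4 = 2: Horner steps 1 → 10, so m(2) = 10.
  α_5 = 4: Horner steps 1 → 1, so m(4) = 1.
Codeword c = [4, 2, 5, 10, 1] ∈ F_11^5.


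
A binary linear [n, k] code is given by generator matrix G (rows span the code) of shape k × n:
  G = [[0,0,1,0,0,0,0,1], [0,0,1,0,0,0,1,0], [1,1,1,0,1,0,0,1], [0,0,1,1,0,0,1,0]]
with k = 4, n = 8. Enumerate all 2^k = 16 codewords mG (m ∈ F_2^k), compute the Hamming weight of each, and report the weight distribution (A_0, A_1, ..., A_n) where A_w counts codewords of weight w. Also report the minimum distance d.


Weight distribution: A_0 = 1, A_1 = 1, A_2 = 3, A_3 = 4, A_4 = 1, A_5 = 3, A_6 = 3. Minimum distance d = 1.

Enumerate all 2^4 = 16 messages m ∈ F_2^4.
For each, compute codeword c = mG in F_2^8, then tally its weight.
  m = 0000 → c = 00000000, weight = 0.
  m = 1000 → c = 00100001, weight = 2.
  m = 0100 → c = 00100010, weight = 2.
  m = 1100 → c = 00000011, weight = 2.
  m = 0010 → c = 11101001, weight = 5.
  m = 1010 → c = 11001000, weight = 3.
  m = 0110 → c = 11001011, weight = 5.
  m = 1110 → c = 11101010, weight = 5.
  m = 0001 → c = 00110010, weight = 3.
  m = 1001 → c = 00010011, weight = 3.
  m = 0101 → c = 00010000, weight = 1.
  m = 1101 → c = 00110001, weight = 3.
  m = 0011 → c = 11011011, weight = 6.
  m = 1011 → c = 11111010, weight = 6.
  m = 0111 → c = 11111001, weight = 6.
  m = 1111 → c = 11011000, weight = 4.
Tally weights:
  weight 0: 1 codewords.
  weight 1: 1 codewords.
  weight 2: 3 codewords.
  weight 3: 4 codewords.
  weight 4: 1 codewords.
  weight 5: 3 codewords.
  weight 6: 3 codewords.
Minimum distance d = smallest w > 0 with A_w > 0 = 1.
Sanity: Σ A_w = 16 = 2^4 = 16 ✓.


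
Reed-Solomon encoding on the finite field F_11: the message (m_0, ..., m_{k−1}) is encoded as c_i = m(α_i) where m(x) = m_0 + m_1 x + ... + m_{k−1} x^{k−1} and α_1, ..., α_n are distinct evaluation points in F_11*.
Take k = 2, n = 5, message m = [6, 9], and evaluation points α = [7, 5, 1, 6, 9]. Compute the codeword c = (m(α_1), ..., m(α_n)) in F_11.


c = [3, 7, 4, 5, 10]

Message polynomial: m(x) = 6 + 9·x (mod 11).
For each evaluation point α_i, compute m(α_i) mod 11:
  α_1 = 7: Horner steps 9 → 3, so m(7) = 3.
  α_2 = 5: Horner steps 9 → 7, so m(5) = 7.
  α_3 = 1: Horner steps 9 → 4, so m(1) = 4.
  α_4 = 6: Horner steps 9 → 5, so m(6) = 5.
  α_5 = 9: Horner steps 9 → 10, so m(9) = 10.
Codeword c = [3, 7, 4, 5, 10] ∈ F_11^5.


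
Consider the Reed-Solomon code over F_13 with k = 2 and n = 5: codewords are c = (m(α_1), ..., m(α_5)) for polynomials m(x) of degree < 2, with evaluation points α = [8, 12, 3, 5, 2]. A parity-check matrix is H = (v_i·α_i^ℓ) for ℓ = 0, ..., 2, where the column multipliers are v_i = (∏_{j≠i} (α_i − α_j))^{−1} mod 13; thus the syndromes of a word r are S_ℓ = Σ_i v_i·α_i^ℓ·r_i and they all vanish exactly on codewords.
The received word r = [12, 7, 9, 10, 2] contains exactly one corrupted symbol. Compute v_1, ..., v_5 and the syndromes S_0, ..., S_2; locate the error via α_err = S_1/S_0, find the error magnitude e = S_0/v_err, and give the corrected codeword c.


S = (5, 1, 8), error at position 1, error magnitude e = 7, c = [5, 7, 9, 10, 2].

Step 1: column multipliers v_i = (∏_{j≠i}(α_i − α_j))^{−1} mod 13.
  i = 1 (α = 8): (8−12)(8−3)(8−5)(8−2) = (−4)·5·3·6 = −360 ≡ 4, so v_1 = 4^{−1} = 10 (mod 13).
  i = 2 (α = 12): (12−8)(12−3)(12−5)(12−2) = 4·9·7·10 = 2520 ≡ 11, so v_2 = 11^{−1} = 6 (mod 13).
  i = 3 (α = 3): (3−8)(3−12)(3−5)(3−2) = (−5)·(−9)·(−2)·1 = −90 ≡ 1, so v_3 = 1^{−1} = 1 (mod 13).
  i = 4 (α = 5): (5−8)(5−12)(5−3)(5−2) = (−3)·(−7)·2·3 = 126 ≡ 9, so v_4 = 9^{−1} = 3 (mod 13).
  i = 5 (α = 2): (2−8)(2−12)(2−3)(2−5) = (−6)·(−10)·(−1)·(−3) = 180 ≡ 11, so v_5 = 11^{−1} = 6 (mod 13).
  v = [10, 6, 1, 3, 6].
Step 2: syndromes of r = [12, 7, 9, 10, 2] (all sums mod 13).
  S_0 = Σ v_i r_i = 10·12 + 6·7 + 1·9 + 3·10 + 6·2 = 213 ≡ 5.
  S_1 = Σ v_i α_i r_i = 10·8·12 + 6·12·7 + 1·3·9 + 3·5·10 + 6·2·2 = 1665 ≡ 1.
  α_i^2 mod 13 = [12, 1, 9, 12, 4].
  S_2 = Σ v_i α_i^2 r_i = 10·12·12 + 6·1·7 + 1·9·9 + 3·12·10 + 6·4·2 = 1971 ≡ 8.
  S = (5, 1, 8) ≠ 0, so r is not a codeword (an error is present).
Step 3: locate the error. For a single error e at position i, S_ℓ = v_i·e·α_i^ℓ, so α_err = S_1/S_0.
  S_0^{−1} = 5^{−1} = 8 (mod 13), so α_err = 1·8 = 8 ≡ 8 = α_1. Error position i = 1.
  Consistency check: S_2/S_1 = 8·1 = 8 ≡ 8 = α_err ✓ (single-error assumption holds).
Step 4: error magnitude e = S_0/v_1 = S_0·∏_{j≠1}(α_1 − α_j) = 5·4 = 20 ≡ 7 (mod 13).
Step 5: correct position 1: c_1 = r_1 − e = 12 − 7 ≡ 5 (mod 13). Hence c = [5, 7, 9, 10, 2].
  Check: interpolating c through the α_i gives m(x) = 1 + 7·x (degree < 2) with m(α_i) = c_i for every i, so c is indeed a codeword.


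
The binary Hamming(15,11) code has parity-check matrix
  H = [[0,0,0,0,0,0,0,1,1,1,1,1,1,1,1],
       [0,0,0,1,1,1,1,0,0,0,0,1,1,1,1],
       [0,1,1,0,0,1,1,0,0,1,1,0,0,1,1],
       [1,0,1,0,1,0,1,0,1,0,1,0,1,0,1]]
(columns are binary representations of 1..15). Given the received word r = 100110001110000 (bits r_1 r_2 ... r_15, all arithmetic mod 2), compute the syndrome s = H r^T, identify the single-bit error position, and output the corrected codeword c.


s = (1, 0, 0, 0)^T, error position = 8, corrected codeword c = 100110011110000

Compute s = H r^T mod 2 one row at a time:
  s_1 = 0 + 1 + 1 + 1 + 0 + 0 + 0 + 0 = 3 ≡ 1 (mod 2).
  s_2 = 1 + 1 + 0 + 0 + 0 + 0 + 0 + 0 = 2 ≡ 0 (mod 2).
  s_3 = 0 + 0 + 0 + 0 + 1 + 1 + 0 + 0 = 2 ≡ 0 (mod 2).
  s_4 = 1 + 0 + 1 + 0 + 1 + 1 + 0 + 0 = 4 ≡ 0 (mod 2).
s = (1, 0, 0, 0)^T — this equals column 8 of H (binary 1000), so error is at position 8.
Correct: flip bit 8 of r = 100110001110000 to get c = 100110011110000.


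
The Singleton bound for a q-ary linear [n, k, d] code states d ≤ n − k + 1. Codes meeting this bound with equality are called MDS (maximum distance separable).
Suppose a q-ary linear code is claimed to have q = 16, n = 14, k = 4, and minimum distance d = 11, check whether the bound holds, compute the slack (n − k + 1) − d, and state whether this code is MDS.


Singleton RHS = n − k + 1 = 11, slack = 0, bound satisfied, MDS.

Singleton bound: d ≤ n − k + 1.
Here n = 14, k = 4, so n − k + 1 = 11.
Given d = 11, check d ≤ 11: YES.
Slack = (n − k + 1) − d = 0.
The code is MDS (slack = 0).
Description: the claimed parameters are [14, 4, 11]_16; such a code would be MDS (meets Singleton bound).


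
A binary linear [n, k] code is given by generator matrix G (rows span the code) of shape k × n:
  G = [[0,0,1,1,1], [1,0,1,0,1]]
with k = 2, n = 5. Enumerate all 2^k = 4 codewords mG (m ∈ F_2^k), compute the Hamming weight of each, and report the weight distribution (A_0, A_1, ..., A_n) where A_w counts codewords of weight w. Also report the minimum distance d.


Weight distribution: A_0 = 1, A_2 = 1, A_3 = 2. Minimum distance d = 2.

Enumerate all 2^2 = 4 messages m ∈ F_2^2.
For each, compute codeword c = mG in F_2^5, then tally its weight.
  m = 00 → c = 00000, weight = 0.
  m = 10 → c = 00111, weight = 3.
  m = 01 → c = 10101, weight = 3.
  m = 11 → c = 10010, weight = 2.
Tally weights:
  weight 0: 1 codewords.
  weight 2: 1 codewords.
  weight 3: 2 codewords.
Minimum distance d = smallest w > 0 with A_w > 0 = 2.
Sanity: Σ A_w = 4 = 2^2 = 4 ✓.


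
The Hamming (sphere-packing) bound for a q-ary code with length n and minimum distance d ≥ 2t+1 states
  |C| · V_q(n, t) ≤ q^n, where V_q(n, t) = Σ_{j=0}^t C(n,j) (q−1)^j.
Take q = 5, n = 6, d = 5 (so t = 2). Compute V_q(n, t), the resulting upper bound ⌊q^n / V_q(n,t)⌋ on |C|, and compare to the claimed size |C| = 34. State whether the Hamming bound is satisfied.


V_q(n, t) = 265, q^n = 15625, Hamming bound = 58, |C| = 34 ≤ bound (satisfied).

Step 1: Compute V_q(n, t) = Σ_{j=0}^2 C(n, j) (q−1)^j.
  j = 0: C(6,0)·(4)^0 = 1·1 = 1.
  j = 1: C(6,1)·(4)^1 = 6·4 = 24.
  j = 2: C(6,2)·(4)^2 = 15·16 = 240.
  V_q(n, t) = 1 + 24 + 240 = 265.
Step 2: q^n = 5^6 = 15625.
Step 3: Hamming bound ⌊q^n / V_q(n,t)⌋ = ⌊15625/265⌋ = 58.
Step 4: Compare |C| = 34 to 58: satisfied.
The claimed |C| lies below the Hamming bound.


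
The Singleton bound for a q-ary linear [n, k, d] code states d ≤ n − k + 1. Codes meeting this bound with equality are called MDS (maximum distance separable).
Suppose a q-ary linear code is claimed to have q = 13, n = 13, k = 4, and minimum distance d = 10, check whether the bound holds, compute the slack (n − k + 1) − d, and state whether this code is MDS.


Singleton RHS = n − k + 1 = 10, slack = 0, bound satisfied, MDS.

Singleton bound: d ≤ n − k + 1.
Here n = 13, k = 4, so n − k + 1 = 10.
Given d = 10, check d ≤ 10: YES.
Slack = (n − k + 1) − d = 0.
The code is MDS (slack = 0).
Description: the claimed parameters are [13, 4, 10]_13; such a code would be MDS (meets Singleton bound).


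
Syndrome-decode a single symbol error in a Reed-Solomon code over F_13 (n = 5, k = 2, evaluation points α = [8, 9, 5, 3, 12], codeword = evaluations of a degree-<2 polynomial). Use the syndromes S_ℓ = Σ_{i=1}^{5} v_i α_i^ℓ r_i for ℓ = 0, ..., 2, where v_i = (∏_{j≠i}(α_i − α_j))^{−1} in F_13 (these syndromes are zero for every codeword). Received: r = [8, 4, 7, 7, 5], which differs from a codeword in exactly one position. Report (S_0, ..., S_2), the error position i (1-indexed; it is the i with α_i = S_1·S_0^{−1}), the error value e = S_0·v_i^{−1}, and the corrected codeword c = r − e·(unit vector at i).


S = (10, 4, 12), error at position 4, error magnitude e = 5, c = [8, 4, 7, 2, 5].

Step 1: column multipliers v_i = (∏_{j≠i}(α_i − α_j))^{−1} mod 13.
  i = 1 (α = 8): (8−9)(8−5)(8−3)(8−12) = (−1)·3·5·(−4) = 60 ≡ 8, so v_1 = 8^{−1} = 5 (mod 13).
  i = 2 (α = 9): (9−8)(9−5)(9−3)(9−12) = 1·4·6·(−3) = −72 ≡ 6, so v_2 = 6^{−1} = 11 (mod 13).
  i = 3 (α = 5): (5−8)(5−9)(5−3)(5−12) = (−3)·(−4)·2·(−7) = −168 ≡ 1, so v_3 = 1^{−1} = 1 (mod 13).
  i = 4 (α = 3): (3−8)(3−9)(3−5)(3−12) = (−5)·(−6)·(−2)·(−9) = 540 ≡ 7, so v_4 = 7^{−1} = 2 (mod 13).
  i = 5 (α = 12): (12−8)(12−9)(12−5)(12−3) = 4·3·7·9 = 756 ≡ 2, so v_5 = 2^{−1} = 7 (mod 13).
  v = [5, 11, 1, 2, 7].
Step 2: syndromes of r = [8, 4, 7, 7, 5] (all sums mod 13).
  S_0 = Σ v_i r_i = 5·8 + 11·4 + 1·7 + 2·7 + 7·5 = 140 ≡ 10.
  S_1 = Σ v_i α_i r_i = 5·8·8 + 11·9·4 + 1·5·7 + 2·3·7 + 7·12·5 = 1213 ≡ 4.
  α_i^2 mod 13 = [12, 3, 12, 9, 1].
  S_2 = Σ v_i α_i^2 r_i = 5·12·8 + 11·3·4 + 1·12·7 + 2·9·7 + 7·1·5 = 857 ≡ 12.
  S = (10, 4, 12) ≠ 0, so r is not a codeword (an error is present).
Step 3: locate the error. For a single error e at position i, S_ℓ = v_i·e·α_i^ℓ, so α_err = S_1/S_0.
  S_0^{−1} = 10^{−1} = 4 (mod 13), so α_err = 4·4 = 16 ≡ 3 = α_4. Error position i = 4.
  Consistency check: S_2/S_1 = 12·10 = 120 ≡ 3 = α_err ✓ (single-error assumption holds).
Step 4: error magnitude e = S_0/v_4 = S_0·∏_{j≠4}(α_4 − α_j) = 10·7 = 70 ≡ 5 (mod 13).
Step 5: correct position 4: c_4 = r_4 − e = 7 − 5 ≡ 2 (mod 13). Hence c = [8, 4, 7, 2, 5].
  Check: interpolating c through the α_i gives m(x) = 1 + 9·x (degree < 2) with m(α_i) = c_i for every i, so c is indeed a codeword.


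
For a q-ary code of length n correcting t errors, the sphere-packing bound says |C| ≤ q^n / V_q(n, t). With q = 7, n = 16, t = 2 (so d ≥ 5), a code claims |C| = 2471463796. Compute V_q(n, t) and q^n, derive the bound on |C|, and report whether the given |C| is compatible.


V_q(n, t) = 4417, q^n = 33232930569601, Hamming bound = 7523869270, |C| = 2471463796 ≤ bound (satisfied).

Step 1: Compute V_q(n, t) = Σ_{j=0}^2 C(n, j) (q−1)^j.
  j = 0: C(16,0)·(6)^0 = 1·1 = 1.
  j = 1: C(16,1)·(6)^1 = 16·6 = 96.
  j = 2: C(16,2)·(6)^2 = 120·36 = 4320.
  V_q(n, t) = 1 + 96 + 4320 = 4417.
Step 2: q^n = 7^16 = 33232930569601.
Step 3: Hamming bound ⌊q^n / V_q(n,t)⌋ = ⌊33232930569601/4417⌋ = 7523869270.
Step 4: Compare |C| = 2471463796 to 7523869270: satisfied.
The claimed |C| lies below the Hamming bound.


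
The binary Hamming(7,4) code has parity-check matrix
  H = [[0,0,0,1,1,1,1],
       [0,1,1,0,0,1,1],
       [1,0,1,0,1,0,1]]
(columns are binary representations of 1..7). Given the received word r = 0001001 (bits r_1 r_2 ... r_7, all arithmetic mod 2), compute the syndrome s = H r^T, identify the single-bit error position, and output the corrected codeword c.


s = (0, 1, 1)^T, error position = 3, corrected codeword c = 0011001

Compute s = H r^T mod 2 one row at a time:
  s_1 = 1 + 0 + 0 + 1 = 2 ≡ 0 (mod 2).
  s_2 = 0 + 0 + 0 + 1 = 1 ≡ 1 (mod 2).
  s_3 = 0 + 0 + 0 + 1 = 1 ≡ 1 (mod 2).
s = (0, 1, 1)^T — this equals column 3 of H (binary 011), so error is at position 3.
Correct: flip bit 3 of r = 0001001 to get c = 0011001.


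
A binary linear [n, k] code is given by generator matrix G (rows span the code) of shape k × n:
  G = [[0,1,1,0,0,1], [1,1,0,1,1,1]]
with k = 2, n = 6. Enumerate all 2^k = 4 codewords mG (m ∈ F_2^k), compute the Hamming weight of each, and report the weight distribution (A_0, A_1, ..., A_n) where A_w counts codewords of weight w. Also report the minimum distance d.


Weight distribution: A_0 = 1, A_3 = 1, A_4 = 1, A_5 = 1. Minimum distance d = 3.

Enumerate all 2^2 = 4 messages m ∈ F_2^2.
For each, compute codeword c = mG in F_2^6, then tally its weight.
  m = 00 → c = 000000, weight = 0.
  m = 10 → c = 011001, weight = 3.
  m = 01 → c = 110111, weight = 5.
  m = 11 → c = 101110, weight = 4.
Tally weights:
  weight 0: 1 codewords.
  weight 3: 1 codewords.
  weight 4: 1 codewords.
  weight 5: 1 codewords.
Minimum distance d = smallest w > 0 with A_w > 0 = 3.
Sanity: Σ A_w = 4 = 2^2 = 4 ✓.


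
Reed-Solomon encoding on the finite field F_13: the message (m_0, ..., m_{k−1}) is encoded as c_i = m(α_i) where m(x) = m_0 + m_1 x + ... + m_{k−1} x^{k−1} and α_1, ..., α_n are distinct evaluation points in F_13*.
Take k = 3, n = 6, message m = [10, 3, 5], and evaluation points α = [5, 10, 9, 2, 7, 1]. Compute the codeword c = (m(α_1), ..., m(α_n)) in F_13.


c = [7, 7, 0, 10, 3, 5]

Message polynomial: m(x) = 10 + 3·x + 5·x^2 (mod 13).
For each evaluation point α_i, compute m(α_i) mod 13:
  α_1 = 5: Horner steps 5 → 2 → 7, so m(5) = 7.
  α_2 = 10: Horner steps 5 → 1 → 7, so m(10) = 7.
  α_3 = 9: Horner steps 5 → 9 → 0, so m(9) = 0.
  α_4 = 2: Horner steps 5 → 0 → 10, so m(2) = 10.
  α_5 = 7: Horner steps 5 → 12 → 3, so m(7) = 3.
  α_6 = 1: Horner steps 5 → 8 → 5, so m(1) = 5.
Codeword c = [7, 7, 0, 10, 3, 5] ∈ F_13^6.


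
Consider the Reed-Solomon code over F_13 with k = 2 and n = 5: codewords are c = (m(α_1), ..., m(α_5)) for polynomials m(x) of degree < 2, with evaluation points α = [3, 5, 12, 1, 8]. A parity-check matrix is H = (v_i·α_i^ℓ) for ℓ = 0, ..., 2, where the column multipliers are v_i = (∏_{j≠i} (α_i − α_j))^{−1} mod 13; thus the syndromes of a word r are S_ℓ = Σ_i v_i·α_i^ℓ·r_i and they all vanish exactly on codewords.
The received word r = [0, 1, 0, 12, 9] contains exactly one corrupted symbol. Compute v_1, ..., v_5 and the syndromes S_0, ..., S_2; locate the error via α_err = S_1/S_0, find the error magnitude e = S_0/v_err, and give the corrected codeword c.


S = (5, 8, 5), error at position 3, error magnitude e = 2, c = [0, 1, 11, 12, 9].

Step 1: column multipliers v_i = (∏_{j≠i}(α_i − α_j))^{−1} mod 13.
  i = 1 (α = 3): (3−5)(3−12)(3−1)(3−8) = (−2)·(−9)·2·(−5) = −180 ≡ 2, so v_1 = 2^{−1} = 7 (mod 13).
  i = 2 (α = 5): (5−3)(5−12)(5−1)(5−8) = 2·(−7)·4·(−3) = 168 ≡ 12, so v_2 = 12^{−1} = 12 (mod 13).
  i = 3 (α = 12): (12−3)(12−5)(12−1)(12−8) = 9·7·11·4 = 2772 ≡ 3, so v_3 = 3^{−1} = 9 (mod 13).
  i = 4 (α = 1): (1−3)(1−5)(1−12)(1−8) = (−2)·(−4)·(−11)·(−7) = 616 ≡ 5, so v_4 = 5^{−1} = 8 (mod 13).
  i = 5 (α = 8): (8−3)(8−5)(8−12)(8−1) = 5·3·(−4)·7 = −420 ≡ 9, so v_5 = 9^{−1} = 3 (mod 13).
  v = [7, 12, 9, 8, 3].
Step 2: syndromes of r = [0, 1, 0, 12, 9] (all sums mod 13).
  S_0 = Σ v_i r_i = 7·0 + 12·1 + 9·0 + 8·12 + 3·9 = 135 ≡ 5.
  S_1 = Σ v_i α_i r_i = 7·3·0 + 12·5·1 + 9·12·0 + 8·1·12 + 3·8·9 = 372 ≡ 8.
  α_i^2 mod 13 = [9, 12, 1, 1, 12].
  S_2 = Σ v_i α_i^2 r_i = 7·9·0 + 12·12·1 + 9·1·0 + 8·1·12 + 3·12·9 = 564 ≡ 5.
  S = (5, 8, 5) ≠ 0, so r is not a codeword (an error is present).
Step 3: locate the error. For a single error e at position i, S_ℓ = v_i·e·α_i^ℓ, so α_err = S_1/S_0.
  S_0^{−1} = 5^{−1} = 8 (mod 13), so α_err = 8·8 = 64 ≡ 12 = α_3. Error position i = 3.
  Consistency check: S_2/S_1 = 5·5 = 25 ≡ 12 = α_err ✓ (single-error assumption holds).
Step 4: error magnitude e = S_0/v_3 = S_0·∏_{j≠3}(α_3 − α_j) = 5·3 = 15 ≡ 2 (mod 13).
Step 5: correct position 3: c_3 = r_3 − e = 0 − 2 ≡ 11 (mod 13). Hence c = [0, 1, 11, 12, 9].
  Check: interpolating c through the α_i gives m(x) = 5 + 7·x (degree < 2) with m(α_i) = c_i for every i, so c is indeed a codeword.


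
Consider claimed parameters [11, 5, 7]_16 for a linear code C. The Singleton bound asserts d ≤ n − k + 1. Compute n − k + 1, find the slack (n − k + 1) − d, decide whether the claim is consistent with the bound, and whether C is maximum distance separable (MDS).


Singleton RHS = n − k + 1 = 7, slack = 0, bound satisfied, MDS.

Singleton bound: d ≤ n − k + 1.
Here n = 11, k = 5, so n − k + 1 = 7.
Given d = 7, check d ≤ 7: YES.
Slack = (n − k + 1) − d = 0.
The code is MDS (slack = 0).
Description: the claimed parameters are [11, 5, 7]_16; such a code would be MDS (meets Singleton bound).


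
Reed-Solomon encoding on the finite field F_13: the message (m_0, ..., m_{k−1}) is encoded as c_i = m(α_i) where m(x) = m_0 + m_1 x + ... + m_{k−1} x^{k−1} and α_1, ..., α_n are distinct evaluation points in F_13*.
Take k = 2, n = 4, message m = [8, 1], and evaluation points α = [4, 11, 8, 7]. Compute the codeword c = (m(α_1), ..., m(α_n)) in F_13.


c = [12, 6, 3, 2]

Message polynomial: m(x) = 8 + 1·x (mod 13).
For each evaluation point α_i, compute m(α_i) mod 13:
  α_1 = 4: Horner steps 1 → 12, so m(4) = 12.
  α_2 = 11: Horner steps 1 → 6, so m(11) = 6.
  α_3 = 8: Horner steps 1 → 3, so m(8) = 3.
  α_4 = 7: Horner steps 1 → 2, so m(7) = 2.
Codeword c = [12, 6, 3, 2] ∈ F_13^4.


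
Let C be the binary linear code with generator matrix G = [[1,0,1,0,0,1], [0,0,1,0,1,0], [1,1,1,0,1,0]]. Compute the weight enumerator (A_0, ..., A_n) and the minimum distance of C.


Weight distribution: A_0 = 1, A_2 = 2, A_3 = 4, A_4 = 1. Minimum distance d = 2.

Enumerate all 2^3 = 8 messages m ∈ F_2^3.
For each, compute codeword c = mG in F_2^6, then tally its weight.
  m = 000 → c = 000000, weight = 0.
  m = 100 → c = 101001, weight = 3.
  m = 010 → c = 001010, weight = 2.
  m = 110 → c = 100011, weight = 3.
  m = 001 → c = 111010, weight = 4.
  m = 101 → c = 010011, weight = 3.
  m = 011 → c = 110000, weight = 2.
  m = 111 → c = 011001, weight = 3.
Tally weights:
  weight 0: 1 codewords.
  weight 2: 2 codewords.
  weight 3: 4 codewords.
  weight 4: 1 codewords.
Minimum distance d = smallest w > 0 with A_w > 0 = 2.
Sanity: Σ A_w = 8 = 2^3 = 8 ✓.


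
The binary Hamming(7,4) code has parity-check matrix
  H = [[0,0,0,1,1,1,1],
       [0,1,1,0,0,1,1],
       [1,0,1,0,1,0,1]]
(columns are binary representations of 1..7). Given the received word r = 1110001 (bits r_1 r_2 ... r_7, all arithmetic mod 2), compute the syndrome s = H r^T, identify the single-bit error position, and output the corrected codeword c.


s = (1, 1, 1)^T, error position = 7, corrected codeword c = 1110000

Compute s = H r^T mod 2 one row at a time:
  s_1 = 0 + 0 + 0 + 1 = 1 ≡ 1 (mod 2).
  s_2 = 1 + 1 + 0 + 1 = 3 ≡ 1 (mod 2).
  s_3 = 1 + 1 + 0 + 1 = 3 ≡ 1 (mod 2).
s = (1, 1, 1)^T — this equals column 7 of H (binary 111), so error is at position 7.
Correct: flip bit 7 of r = 1110001 to get c = 1110000.


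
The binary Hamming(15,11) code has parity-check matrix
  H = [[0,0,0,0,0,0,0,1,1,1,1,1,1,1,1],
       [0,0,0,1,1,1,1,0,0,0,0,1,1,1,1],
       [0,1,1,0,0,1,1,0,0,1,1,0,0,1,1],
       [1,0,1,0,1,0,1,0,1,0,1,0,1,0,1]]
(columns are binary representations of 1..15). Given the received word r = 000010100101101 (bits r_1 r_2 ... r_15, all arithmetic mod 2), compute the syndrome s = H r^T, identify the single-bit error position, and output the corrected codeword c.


s = (0, 1, 1, 0)^T, error position = 6, corrected codeword c = 000011100101101

Compute s = H r^T mod 2 one row at a time:
  s_1 = 0 + 0 + 1 + 0 + 1 + 1 + 0 + 1 = 4 ≡ 0 (mod 2).
  s_2 = 0 + 1 + 0 + 1 + 1 + 1 + 0 + 1 = 5 ≡ 1 (mod 2).
  s_3 = 0 + 0 + 0 + 1 + 1 + 0 + 0 + 1 = 3 ≡ 1 (mod 2).
  s_4 = 0 + 0 + 1 + 1 + 0 + 0 + 1 + 1 = 4 ≡ 0 (mod 2).
s = (0, 1, 1, 0)^T — this equals column 6 of H (binary 0110), so error is at position 6.
Correct: flip bit 6 of r = 000010100101101 to get c = 000011100101101.


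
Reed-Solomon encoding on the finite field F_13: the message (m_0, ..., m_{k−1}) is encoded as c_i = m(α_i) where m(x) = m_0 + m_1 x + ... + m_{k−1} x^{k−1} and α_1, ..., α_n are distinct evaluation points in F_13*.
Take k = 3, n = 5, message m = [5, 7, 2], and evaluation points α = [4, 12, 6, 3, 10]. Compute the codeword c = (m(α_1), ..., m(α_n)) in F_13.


c = [0, 0, 2, 5, 2]

Message polynomial: m(x) = 5 + 7·x + 2·x^2 (mod 13).
For each evaluation point α_i, compute m(α_i) mod 13:
  α_1 = 4: Horner steps 2 → 2 → 0, so m(4) = 0.
  α_2 = 12: Horner steps 2 → 5 → 0, so m(12) = 0.
  α_3 = 6: Horner steps 2 → 6 → 2, so m(6) = 2.
  α_4 = 3: Horner steps 2 → 0 → 5, so m(3) = 5.
  α_5 = 10: Horner steps 2 → 1 → 2, so m(10) = 2.
Codeword c = [0, 0, 2, 5, 2] ∈ F_13^5.


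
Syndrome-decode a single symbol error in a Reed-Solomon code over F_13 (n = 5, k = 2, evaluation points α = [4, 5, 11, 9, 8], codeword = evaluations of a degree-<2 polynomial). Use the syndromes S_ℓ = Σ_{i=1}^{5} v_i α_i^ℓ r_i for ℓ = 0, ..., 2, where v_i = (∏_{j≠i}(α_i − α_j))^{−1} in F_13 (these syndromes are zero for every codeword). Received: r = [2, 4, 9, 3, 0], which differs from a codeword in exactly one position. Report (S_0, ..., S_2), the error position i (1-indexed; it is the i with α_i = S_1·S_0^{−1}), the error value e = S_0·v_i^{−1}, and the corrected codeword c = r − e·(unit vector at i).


S = (4, 3, 12), error at position 1, error magnitude e = 1, c = [1, 4, 9, 3, 0].

Step 1: column multipliers v_i = (∏_{j≠i}(α_i − α_j))^{−1} mod 13.
  i = 1 (α = 4): (4−5)(4−11)(4−9)(4−8) = (−1)·(−7)·(−5)·(−4) = 140 ≡ 10, so v_1 = 10^{−1} = 4 (mod 13).
  i = 2 (α = 5): (5−4)(5−11)(5−9)(5−8) = 1·(−6)·(−4)·(−3) = −72 ≡ 6, so v_2 = 6^{−1} = 11 (mod 13).
  i = 3 (α = 11): (11−4)(11−5)(11−9)(11−8) = 7·6·2·3 = 252 ≡ 5, so v_3 = 5^{−1} = 8 (mod 13).
  i = 4 (α = 9): (9−4)(9−5)(9−11)(9−8) = 5·4·(−2)·1 = −40 ≡ 12, so v_4 = 12^{−1} = 12 (mod 13).
  i = 5 (α = 8): (8−4)(8−5)(8−11)(8−9) = 4·3·(−3)·(−1) = 36 ≡ 10, so v_5 = 10^{−1} = 4 (mod 13).
  v = [4, 11, 8, 12, 4].
Step 2: syndromes of r = [2, 4, 9, 3, 0] (all sums mod 13).
  S_0 = Σ v_i r_i = 4·2 + 11·4 + 8·9 + 12·3 + 4·0 = 160 ≡ 4.
  S_1 = Σ v_i α_i r_i = 4·4·2 + 11·5·4 + 8·11·9 + 12·9·3 + 4·8·0 = 1368 ≡ 3.
  α_i^2 mod 13 = [3, 12, 4, 3, 12].
  S_2 = Σ v_i α_i^2 r_i = 4·3·2 + 11·12·4 + 8·4·9 + 12·3·3 + 4·12·0 = 948 ≡ 12.
  S = (4, 3, 12) ≠ 0, so r is not a codeword (an error is present).
Step 3: locate the error. For a single error e at position i, S_ℓ = v_i·e·α_i^ℓ, so α_err = S_1/S_0.
  S_0^{−1} = 4^{−1} = 10 (mod 13), so α_err = 3·10 = 30 ≡ 4 = α_1. Error position i = 1.
  Consistency check: S_2/S_1 = 12·9 = 108 ≡ 4 = α_err ✓ (single-error assumption holds).
Step 4: error magnitude e = S_0/v_1 = S_0·∏_{j≠1}(α_1 − α_j) = 4·10 = 40 ≡ 1 (mod 13).
Step 5: correct position 1: c_1 = r_1 − e = 2 − 1 ≡ 1 (mod 13). Hence c = [1, 4, 9, 3, 0].
  Check: interpolating c through the α_i gives m(x) = 2 + 3·x (degree < 2) with m(α_i) = c_i for every i, so c is indeed a codeword.
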